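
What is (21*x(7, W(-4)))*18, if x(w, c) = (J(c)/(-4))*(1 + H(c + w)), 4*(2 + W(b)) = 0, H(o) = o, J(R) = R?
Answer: 1134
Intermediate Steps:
W(b) = -2 (W(b) = -2 + (1/4)*0 = -2 + 0 = -2)
x(w, c) = -c*(1 + c + w)/4 (x(w, c) = (c/(-4))*(1 + (c + w)) = (c*(-1/4))*(1 + c + w) = (-c/4)*(1 + c + w) = -c*(1 + c + w)/4)
(21*x(7, W(-4)))*18 = (21*(-1/4*(-2)*(1 - 2 + 7)))*18 = (21*(-1/4*(-2)*6))*18 = (21*3)*18 = 63*18 = 1134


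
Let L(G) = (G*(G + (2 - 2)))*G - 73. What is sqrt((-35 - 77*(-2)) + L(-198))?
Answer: I*sqrt(7762346) ≈ 2786.1*I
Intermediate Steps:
L(G) = -73 + G**3 (L(G) = (G*(G + 0))*G - 73 = (G*G)*G - 73 = G**2*G - 73 = G**3 - 73 = -73 + G**3)
sqrt((-35 - 77*(-2)) + L(-198)) = sqrt((-35 - 77*(-2)) + (-73 + (-198)**3)) = sqrt((-35 + 154) + (-73 - 7762392)) = sqrt(119 - 7762465) = sqrt(-7762346) = I*sqrt(7762346)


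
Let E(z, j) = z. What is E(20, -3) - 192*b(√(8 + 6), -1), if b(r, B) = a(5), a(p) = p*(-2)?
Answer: 1940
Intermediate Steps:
a(p) = -2*p
b(r, B) = -10 (b(r, B) = -2*5 = -10)
E(20, -3) - 192*b(√(8 + 6), -1) = 20 - 192*(-10) = 20 + 1920 = 1940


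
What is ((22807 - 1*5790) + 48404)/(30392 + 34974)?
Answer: 65421/65366 ≈ 1.0008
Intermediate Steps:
((22807 - 1*5790) + 48404)/(30392 + 34974) = ((22807 - 5790) + 48404)/65366 = (17017 + 48404)*(1/65366) = 65421*(1/65366) = 65421/65366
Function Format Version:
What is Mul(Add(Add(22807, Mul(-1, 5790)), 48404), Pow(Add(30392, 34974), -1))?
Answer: Rational(65421, 65366) ≈ 1.0008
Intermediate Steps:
Mul(Add(Add(22807, Mul(-1, 5790)), 48404), Pow(Add(30392, 34974), -1)) = Mul(Add(Add(22807, -5790), 48404), Pow(65366, -1)) = Mul(Add(17017, 48404), Rational(1, 65366)) = Mul(65421, Rational(1, 65366)) = Rational(65421, 65366)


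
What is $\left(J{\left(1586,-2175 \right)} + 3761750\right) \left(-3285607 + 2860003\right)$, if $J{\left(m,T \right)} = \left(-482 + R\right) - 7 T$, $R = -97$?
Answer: $-1607249243184$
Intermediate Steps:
$J{\left(m,T \right)} = -579 - 7 T$ ($J{\left(m,T \right)} = \left(-482 - 97\right) - 7 T = -579 - 7 T$)
$\left(J{\left(1586,-2175 \right)} + 3761750\right) \left(-3285607 + 2860003\right) = \left(\left(-579 - -15225\right) + 3761750\right) \left(-3285607 + 2860003\right) = \left(\left(-579 + 15225\right) + 3761750\right) \left(-425604\right) = \left(14646 + 3761750\right) \left(-425604\right) = 3776396 \left(-425604\right) = -1607249243184$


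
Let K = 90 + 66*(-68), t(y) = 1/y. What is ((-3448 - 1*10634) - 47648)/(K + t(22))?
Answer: 271612/19351 ≈ 14.036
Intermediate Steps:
K = -4398 (K = 90 - 4488 = -4398)
((-3448 - 1*10634) - 47648)/(K + t(22)) = ((-3448 - 1*10634) - 47648)/(-4398 + 1/22) = ((-3448 - 10634) - 47648)/(-4398 + 1/22) = (-14082 - 47648)/(-96755/22) = -61730*(-22/96755) = 271612/19351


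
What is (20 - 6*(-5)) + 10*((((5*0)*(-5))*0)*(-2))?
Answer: 50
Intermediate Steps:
(20 - 6*(-5)) + 10*((((5*0)*(-5))*0)*(-2)) = (20 - 1*(-30)) + 10*(((0*(-5))*0)*(-2)) = (20 + 30) + 10*((0*0)*(-2)) = 50 + 10*(0*(-2)) = 50 + 10*0 = 50 + 0 = 50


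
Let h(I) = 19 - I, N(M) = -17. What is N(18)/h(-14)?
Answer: -17/33 ≈ -0.51515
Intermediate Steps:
N(18)/h(-14) = -17/(19 - 1*(-14)) = -17/(19 + 14) = -17/33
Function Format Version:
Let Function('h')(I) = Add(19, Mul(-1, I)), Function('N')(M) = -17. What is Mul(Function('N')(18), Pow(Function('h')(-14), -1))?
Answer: Rational(-17, 33) ≈ -0.51515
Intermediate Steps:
Mul(Function('N')(18), Pow(Function('h')(-14), -1)) = Mul(-17, Pow(Add(19, Mul(-1, -14)), -1)) = Mul(-17, Pow(Add(19, 14), -1)) = Mul(-17, Pow(33, -1)) = Mul(-17, Rational(1, 33)) = Rational(-17, 33)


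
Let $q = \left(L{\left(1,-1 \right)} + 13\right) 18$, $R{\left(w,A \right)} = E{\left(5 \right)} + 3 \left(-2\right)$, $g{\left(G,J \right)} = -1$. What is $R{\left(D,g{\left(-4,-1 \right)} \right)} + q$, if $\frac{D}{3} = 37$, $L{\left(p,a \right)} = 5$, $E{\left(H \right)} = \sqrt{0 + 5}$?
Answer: $318 + \sqrt{5} \approx 320.24$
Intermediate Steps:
$E{\left(H \right)} = \sqrt{5}$
$D = 111$ ($D = 3 \cdot 37 = 111$)
$R{\left(w,A \right)} = -6 + \sqrt{5}$ ($R{\left(w,A \right)} = \sqrt{5} + 3 \left(-2\right) = \sqrt{5} - 6 = -6 + \sqrt{5}$)
$q = 324$ ($q = \left(5 + 13\right) 18 = 18 \cdot 18 = 324$)
$R{\left(D,g{\left(-4,-1 \right)} \right)} + q = \left(-6 + \sqrt{5}\right) + 324 = 318 + \sqrt{5}$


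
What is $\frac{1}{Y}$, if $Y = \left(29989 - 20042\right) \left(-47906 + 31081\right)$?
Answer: $- \frac{1}{167358275} \approx -5.9752 \cdot 10^{-9}$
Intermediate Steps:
$Y = -167358275$ ($Y = 9947 \left(-16825\right) = -167358275$)
$\frac{1}{Y} = \frac{1}{-167358275} = - \frac{1}{167358275}$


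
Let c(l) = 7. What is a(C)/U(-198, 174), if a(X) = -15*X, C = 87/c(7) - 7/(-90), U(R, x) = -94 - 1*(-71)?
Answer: 7879/966 ≈ 8.1563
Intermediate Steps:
U(R, x) = -23 (U(R, x) = -94 + 71 = -23)
C = 7879/630 (C = 87/7 - 7/(-90) = 87*(1/7) - 7*(-1/90) = 87/7 + 7/90 = 7879/630 ≈ 12.506)
a(C)/U(-198, 174) = -15*7879/630/(-23) = -7879/42*(-1/23) = 7879/966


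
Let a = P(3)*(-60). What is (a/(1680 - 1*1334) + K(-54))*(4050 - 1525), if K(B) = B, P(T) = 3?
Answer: -23815800/173 ≈ -1.3766e+5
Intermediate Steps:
a = -180 (a = 3*(-60) = -180)
(a/(1680 - 1*1334) + K(-54))*(4050 - 1525) = (-180/(1680 - 1*1334) - 54)*(4050 - 1525) = (-180/(1680 - 1334) - 54)*2525 = (-180/346 - 54)*2525 = (-180*1/346 - 54)*2525 = (-90/173 - 54)*2525 = -9432/173*2525 = -23815800/173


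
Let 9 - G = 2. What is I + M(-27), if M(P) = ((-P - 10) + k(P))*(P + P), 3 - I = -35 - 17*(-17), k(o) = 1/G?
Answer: -8237/7 ≈ -1176.7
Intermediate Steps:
G = 7 (G = 9 - 1*2 = 9 - 2 = 7)
k(o) = ⅐ (k(o) = 1/7 = ⅐)
I = -251 (I = 3 - (-35 - 17*(-17)) = 3 - (-35 + 289) = 3 - 1*254 = 3 - 254 = -251)
M(P) = 2*P*(-69/7 - P) (M(P) = ((-P - 10) + ⅐)*(P + P) = ((-10 - P) + ⅐)*(2*P) = (-69/7 - P)*(2*P) = 2*P*(-69/7 - P))
I + M(-27) = -251 - 2/7*(-27)*(69 + 7*(-27)) = -251 - 2/7*(-27)*(69 - 189) = -251 - 2/7*(-27)*(-120) = -251 - 6480/7 = -8237/7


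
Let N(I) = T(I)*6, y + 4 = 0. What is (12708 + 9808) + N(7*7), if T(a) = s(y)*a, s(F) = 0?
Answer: 22516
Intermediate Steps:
y = -4 (y = -4 + 0 = -4)
T(a) = 0 (T(a) = 0*a = 0)
N(I) = 0 (N(I) = 0*6 = 0)
(12708 + 9808) + N(7*7) = (12708 + 9808) + 0 = 22516 + 0 = 22516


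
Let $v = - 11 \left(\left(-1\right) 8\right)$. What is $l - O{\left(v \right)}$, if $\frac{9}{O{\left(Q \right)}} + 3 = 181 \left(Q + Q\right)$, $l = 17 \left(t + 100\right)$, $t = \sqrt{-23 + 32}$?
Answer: $\frac{55774594}{31853} \approx 1751.0$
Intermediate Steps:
$t = 3$ ($t = \sqrt{9} = 3$)
$v = 88$ ($v = \left(-11\right) \left(-8\right) = 88$)
$l = 1751$ ($l = 17 \left(3 + 100\right) = 17 \cdot 103 = 1751$)
$O{\left(Q \right)} = \frac{9}{-3 + 362 Q}$ ($O{\left(Q \right)} = \frac{9}{-3 + 181 \left(Q + Q\right)} = \frac{9}{-3 + 181 \cdot 2 Q} = \frac{9}{-3 + 362 Q}$)
$l - O{\left(v \right)} = 1751 - \frac{9}{-3 + 362 \cdot 88} = 1751 - \frac{9}{-3 + 31856} = 1751 - \frac{9}{31853} = \frac{55774594}{31853}$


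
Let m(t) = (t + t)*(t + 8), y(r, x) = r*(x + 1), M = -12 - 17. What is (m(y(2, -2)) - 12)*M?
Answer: 1044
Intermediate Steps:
M = -29
y(r, x) = r*(1 + x)
m(t) = 2*t*(8 + t) (m(t) = (2*t)*(8 + t) = 2*t*(8 + t))
(m(y(2, -2)) - 12)*M = (2*(2*(1 - 2))*(8 + 2*(1 - 2)) - 12)*(-29) = (2*(2*(-1))*(8 + 2*(-1)) - 12)*(-29) = (2*(-2)*(8 - 2) - 12)*(-29) = (2*(-2)*6 - 12)*(-29) = (-24 - 12)*(-29) = -36*(-29) = 1044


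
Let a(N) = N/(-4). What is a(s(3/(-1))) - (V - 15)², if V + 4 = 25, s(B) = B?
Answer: -141/4 ≈ -35.250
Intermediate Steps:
a(N) = -N/4 (a(N) = N*(-¼) = -N/4)
V = 21 (V = -4 + 25 = 21)
a(s(3/(-1))) - (V - 15)² = -3/(4*(-1)) - (21 - 15)² = -3*(-1)/4 - 1*6² = -¼*(-3) - 1*36 = ¾ - 36 = -141/4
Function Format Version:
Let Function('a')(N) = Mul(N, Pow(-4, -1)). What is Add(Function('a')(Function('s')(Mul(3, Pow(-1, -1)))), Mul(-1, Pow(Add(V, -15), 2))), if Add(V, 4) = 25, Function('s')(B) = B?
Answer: Rational(-141, 4) ≈ -35.250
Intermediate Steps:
Function('a')(N) = Mul(Rational(-1, 4), N) (Function('a')(N) = Mul(N, Rational(-1, 4)) = Mul(Rational(-1, 4), N))
V = 21 (V = Add(-4, 25) = 21)
Add(Function('a')(Function('s')(Mul(3, Pow(-1, -1)))), Mul(-1, Pow(Add(V, -15), 2))) = Add(Mul(Rational(-1, 4), Mul(3, Pow(-1, -1))), Mul(-1, Pow(Add(21, -15), 2))) = Add(Mul(Rational(-1, 4), Mul(3, -1)), Mul(-1, Pow(6, 2))) = Add(Mul(Rational(-1, 4), -3), Mul(-1, 36)) = Add(Rational(3, 4), -36) = Rational(-141, 4)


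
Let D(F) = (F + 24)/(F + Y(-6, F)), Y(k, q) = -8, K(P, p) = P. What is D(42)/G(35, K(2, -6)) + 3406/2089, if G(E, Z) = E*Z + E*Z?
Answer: 8175217/4971820 ≈ 1.6443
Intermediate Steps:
G(E, Z) = 2*E*Z
D(F) = (24 + F)/(-8 + F) (D(F) = (F + 24)/(F - 8) = (24 + F)/(-8 + F))
D(42)/G(35, K(2, -6)) + 3406/2089 = ((24 + 42)/(-8 + 42))/((2*35*2)) + 3406/2089 = (66/34)/140 + 3406*(1/2089) = ((1/34)*66)*(1/140) + 3406/2089 = (33/17)*(1/140) + 3406/2089 = 33/2380 + 3406/2089 = 8175217/4971820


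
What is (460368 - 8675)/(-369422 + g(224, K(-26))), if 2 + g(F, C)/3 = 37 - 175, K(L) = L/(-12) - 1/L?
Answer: -41063/33622 ≈ -1.2213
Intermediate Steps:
K(L) = -1/L - L/12 (K(L) = L*(-1/12) - 1/L = -L/12 - 1/L = -1/L - L/12)
g(F, C) = -420 (g(F, C) = -6 + 3*(37 - 175) = -6 + 3*(-138) = -6 - 414 = -420)
(460368 - 8675)/(-369422 + g(224, K(-26))) = (460368 - 8675)/(-369422 - 420) = 451693/(-369842) = 451693*(-1/369842) = -41063/33622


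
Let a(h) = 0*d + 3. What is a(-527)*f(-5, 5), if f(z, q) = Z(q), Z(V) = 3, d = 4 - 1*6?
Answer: 9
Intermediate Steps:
d = -2 (d = 4 - 6 = -2)
f(z, q) = 3
a(h) = 3 (a(h) = 0*(-2) + 3 = 0 + 3 = 3)
a(-527)*f(-5, 5) = 3*3 = 9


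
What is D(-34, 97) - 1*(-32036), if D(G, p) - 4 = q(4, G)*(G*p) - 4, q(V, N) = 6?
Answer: 12248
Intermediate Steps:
D(G, p) = 6*G*p (D(G, p) = 4 + (6*(G*p) - 4) = 4 + (6*G*p - 4) = 4 + (-4 + 6*G*p) = 6*G*p)
D(-34, 97) - 1*(-32036) = 6*(-34)*97 - 1*(-32036) = -19788 + 32036 = 12248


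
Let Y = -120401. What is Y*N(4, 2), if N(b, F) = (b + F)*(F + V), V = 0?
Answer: -1444812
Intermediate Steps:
N(b, F) = F*(F + b) (N(b, F) = (b + F)*(F + 0) = (F + b)*F = F*(F + b))
Y*N(4, 2) = -240802*(2 + 4) = -240802*6 = -120401*12 = -1444812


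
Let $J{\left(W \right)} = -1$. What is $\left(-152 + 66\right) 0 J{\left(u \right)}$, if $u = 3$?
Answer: $0$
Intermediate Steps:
$\left(-152 + 66\right) 0 J{\left(u \right)} = \left(-152 + 66\right) 0 \left(-1\right) = \left(-86\right) 0 = 0$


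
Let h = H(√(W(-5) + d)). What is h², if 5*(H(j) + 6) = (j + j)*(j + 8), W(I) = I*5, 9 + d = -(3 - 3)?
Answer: 36 - 3136*I*√34/25 ≈ 36.0 - 731.43*I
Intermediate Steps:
d = -9 (d = -9 - (3 - 3) = -9 - 1*0 = -9 + 0 = -9)
W(I) = 5*I
H(j) = -6 + 2*j*(8 + j)/5 (H(j) = -6 + ((j + j)*(j + 8))/5 = -6 + ((2*j)*(8 + j))/5 = -6 + (2*j*(8 + j))/5 = -6 + 2*j*(8 + j)/5)
h = -98/5 + 16*I*√34/5 (h = -6 + 2*(√(5*(-5) - 9))²/5 + 16*√(5*(-5) - 9)/5 = -6 + 2*(√(-25 - 9))²/5 + 16*√(-25 - 9)/5 = -6 + 2*(√(-34))²/5 + 16*√(-34)/5 = -6 + 2*(I*√34)²/5 + 16*(I*√34)/5 = -6 + (⅖)*(-34) + 16*I*√34/5 = -6 - 68/5 + 16*I*√34/5 = -98/5 + 16*I*√34/5 ≈ -19.6 + 18.659*I)
h² = (-98/5 + 16*I*√34/5)²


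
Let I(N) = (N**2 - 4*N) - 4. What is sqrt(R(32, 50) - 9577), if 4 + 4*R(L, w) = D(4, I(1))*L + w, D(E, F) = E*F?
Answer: I*sqrt(39158)/2 ≈ 98.942*I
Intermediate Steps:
I(N) = -4 + N**2 - 4*N
R(L, w) = -1 - 7*L + w/4 (R(L, w) = -1 + ((4*(-4 + 1**2 - 4*1))*L + w)/4 = -1 + ((4*(-4 + 1 - 4))*L + w)/4 = -1 + ((4*(-7))*L + w)/4 = -1 + (-28*L + w)/4 = -1 + (w - 28*L)/4 = -1 + (-7*L + w/4) = -1 - 7*L + w/4)
sqrt(R(32, 50) - 9577) = sqrt((-1 - 7*32 + (1/4)*50) - 9577) = sqrt((-1 - 224 + 25/2) - 9577) = sqrt(-425/2 - 9577) = sqrt(-19579/2) = I*sqrt(39158)/2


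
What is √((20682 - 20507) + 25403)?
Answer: 21*√58 ≈ 159.93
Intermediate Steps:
√((20682 - 20507) + 25403) = √(175 + 25403) = √25578 = 21*√58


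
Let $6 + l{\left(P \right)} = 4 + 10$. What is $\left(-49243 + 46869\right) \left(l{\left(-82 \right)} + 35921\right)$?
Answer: $-85295446$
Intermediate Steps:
$l{\left(P \right)} = 8$ ($l{\left(P \right)} = -6 + \left(4 + 10\right) = -6 + 14 = 8$)
$\left(-49243 + 46869\right) \left(l{\left(-82 \right)} + 35921\right) = \left(-49243 + 46869\right) \left(8 + 35921\right) = \left(-2374\right) 35929 = -85295446$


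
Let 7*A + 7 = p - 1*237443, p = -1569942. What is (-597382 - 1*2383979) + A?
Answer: -22676919/7 ≈ -3.2396e+6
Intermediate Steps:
A = -1807392/7 (A = -1 + (-1569942 - 1*237443)/7 = -1 + (-1569942 - 237443)/7 = -1 + (⅐)*(-1807385) = -1 - 1807385/7 = -1807392/7 ≈ -2.5820e+5)
(-597382 - 1*2383979) + A = (-597382 - 1*2383979) - 1807392/7 = (-597382 - 2383979) - 1807392/7 = -2981361 - 1807392/7 = -22676919/7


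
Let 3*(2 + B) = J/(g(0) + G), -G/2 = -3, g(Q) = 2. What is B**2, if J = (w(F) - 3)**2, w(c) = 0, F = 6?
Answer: 169/64 ≈ 2.6406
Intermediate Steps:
G = 6 (G = -2*(-3) = 6)
J = 9 (J = (0 - 3)**2 = (-3)**2 = 9)
B = -13/8 (B = -2 + (9/(2 + 6))/3 = -2 + (9/8)/3 = -2 + (9*(1/8))/3 = -2 + (1/3)*(9/8) = -2 + 3/8 = -13/8 ≈ -1.6250)
B**2 = (-13/8)**2 = 169/64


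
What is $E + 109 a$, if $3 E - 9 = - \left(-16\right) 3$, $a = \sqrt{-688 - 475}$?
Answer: $19 + 109 i \sqrt{1163} \approx 19.0 + 3717.2 i$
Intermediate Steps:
$a = i \sqrt{1163}$ ($a = \sqrt{-1163} = i \sqrt{1163} \approx 34.103 i$)
$E = 19$ ($E = 3 + \frac{\left(-1\right) \left(\left(-16\right) 3\right)}{3} = 3 + \frac{\left(-1\right) \left(-48\right)}{3} = 3 + \frac{1}{3} \cdot 48 = 3 + 16 = 19$)
$E + 109 a = 19 + 109 i \sqrt{1163}$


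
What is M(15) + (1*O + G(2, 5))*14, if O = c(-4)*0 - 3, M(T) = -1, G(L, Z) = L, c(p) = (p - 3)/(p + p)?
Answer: -15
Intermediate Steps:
c(p) = (-3 + p)/(2*p) (c(p) = (-3 + p)/((2*p)) = (-3 + p)*(1/(2*p)) = (-3 + p)/(2*p))
O = -3 (O = ((½)*(-3 - 4)/(-4))*0 - 3 = ((½)*(-¼)*(-7))*0 - 3 = (7/8)*0 - 3 = 0 - 3 = -3)
M(15) + (1*O + G(2, 5))*14 = -1 + (1*(-3) + 2)*14 = -1 + (-3 + 2)*14 = -1 - 1*14 = -1 - 14 = -15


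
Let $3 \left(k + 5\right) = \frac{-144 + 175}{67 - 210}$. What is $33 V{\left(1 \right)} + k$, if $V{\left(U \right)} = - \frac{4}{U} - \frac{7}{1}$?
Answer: $- \frac{157903}{429} \approx -368.07$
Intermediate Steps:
$V{\left(U \right)} = -7 - \frac{4}{U}$ ($V{\left(U \right)} = - \frac{4}{U} - 7 = -7 - \frac{4}{U}$)
$k = - \frac{2176}{429}$ ($k = -5 + \frac{\left(-144 + 175\right) \frac{1}{67 - 210}}{3} = -5 + \frac{31 \frac{1}{-143}}{3} = -5 + \frac{31 \left(- \frac{1}{143}\right)}{3} = -5 + \frac{1}{3} \left(- \frac{31}{143}\right) = -5 - \frac{31}{429} = - \frac{2176}{429} \approx -5.0723$)
$33 V{\left(1 \right)} + k = 33 \left(-7 - \frac{4}{1}\right) - \frac{2176}{429} = 33 \left(-7 - 4\right) - \frac{2176}{429} = 33 \left(-11\right) - \frac{2176}{429} = -363 - \frac{2176}{429} = - \frac{157903}{429}$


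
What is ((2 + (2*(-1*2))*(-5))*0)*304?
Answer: 0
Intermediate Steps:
((2 + (2*(-1*2))*(-5))*0)*304 = ((2 + (2*(-2))*(-5))*0)*304 = ((2 - 4*(-5))*0)*304 = ((2 + 20)*0)*304 = (22*0)*304 = 0*304 = 0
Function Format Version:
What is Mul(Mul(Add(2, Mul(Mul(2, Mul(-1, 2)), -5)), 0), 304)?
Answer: 0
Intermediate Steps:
Mul(Mul(Add(2, Mul(Mul(2, Mul(-1, 2)), -5)), 0), 304) = Mul(Mul(Add(2, Mul(Mul(2, -2), -5)), 0), 304) = Mul(Mul(Add(2, Mul(-4, -5)), 0), 304) = Mul(Mul(Add(2, 20), 0), 304) = Mul(Mul(22, 0), 304) = Mul(0, 304) = 0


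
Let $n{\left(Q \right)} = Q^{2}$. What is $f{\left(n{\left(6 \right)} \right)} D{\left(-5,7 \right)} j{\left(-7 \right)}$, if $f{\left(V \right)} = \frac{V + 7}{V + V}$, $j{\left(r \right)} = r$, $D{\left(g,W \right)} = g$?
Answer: $\frac{1505}{72} \approx 20.903$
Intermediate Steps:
$f{\left(V \right)} = \frac{7 + V}{2 V}$
$f{\left(n{\left(6 \right)} \right)} D{\left(-5,7 \right)} j{\left(-7 \right)} = \frac{7 + 6^{2}}{2 \cdot 6^{2}} \left(-5\right) \left(-7\right) = \frac{7 + 36}{2 \cdot 36} \left(-5\right) \left(-7\right) = \frac{1}{2} \cdot \frac{1}{36} \cdot 43 \left(-5\right) \left(-7\right) = \frac{43}{72} \left(-5\right) \left(-7\right) = \left(- \frac{215}{72}\right) \left(-7\right) = \frac{1505}{72}$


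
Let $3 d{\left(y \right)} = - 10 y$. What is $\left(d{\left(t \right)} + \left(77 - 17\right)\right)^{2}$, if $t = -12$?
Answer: $10000$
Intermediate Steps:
$d{\left(y \right)} = - \frac{10 y}{3}$ ($d{\left(y \right)} = \frac{\left(-10\right) y}{3} = - \frac{10 y}{3}$)
$\left(d{\left(t \right)} + \left(77 - 17\right)\right)^{2} = \left(\left(- \frac{10}{3}\right) \left(-12\right) + \left(77 - 17\right)\right)^{2} = \left(40 + 60\right)^{2} = 100^{2} = 10000$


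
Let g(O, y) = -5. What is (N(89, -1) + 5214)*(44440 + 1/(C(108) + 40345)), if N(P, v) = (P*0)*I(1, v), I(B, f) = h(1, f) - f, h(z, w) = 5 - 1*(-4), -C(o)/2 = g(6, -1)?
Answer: 9350663512014/40355 ≈ 2.3171e+8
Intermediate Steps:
C(o) = 10 (C(o) = -2*(-5) = 10)
h(z, w) = 9 (h(z, w) = 5 + 4 = 9)
I(B, f) = 9 - f
N(P, v) = 0 (N(P, v) = (P*0)*(9 - v) = 0*(9 - v) = 0)
(N(89, -1) + 5214)*(44440 + 1/(C(108) + 40345)) = (0 + 5214)*(44440 + 1/(10 + 40345)) = 5214*(44440 + 1/40355) = 5214*(1793376201/40355) = 9350663512014/40355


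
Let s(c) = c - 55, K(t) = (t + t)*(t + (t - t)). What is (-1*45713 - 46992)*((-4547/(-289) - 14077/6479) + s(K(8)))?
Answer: -15025554368215/1872431 ≈ -8.0246e+6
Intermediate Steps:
K(t) = 2*t² (K(t) = (2*t)*(t + 0) = (2*t)*t = 2*t²)
s(c) = -55 + c
(-1*45713 - 46992)*((-4547/(-289) - 14077/6479) + s(K(8))) = (-1*45713 - 46992)*((-4547/(-289) - 14077/6479) + (-55 + 2*8²)) = (-45713 - 46992)*((-4547*(-1/289) - 14077*1/6479) + (-55 + 2*64)) = -92705*((4547/289 - 14077/6479) + (-55 + 128)) = -92705*(25391760/1872431 + 73) = -92705*162079223/1872431 = -15025554368215/1872431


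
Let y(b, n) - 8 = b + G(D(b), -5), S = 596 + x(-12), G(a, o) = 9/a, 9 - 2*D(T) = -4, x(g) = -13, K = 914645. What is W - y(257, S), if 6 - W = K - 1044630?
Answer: 1686420/13 ≈ 1.2972e+5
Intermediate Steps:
D(T) = 13/2 (D(T) = 9/2 - ½*(-4) = 9/2 + 2 = 13/2)
S = 583 (S = 596 - 13 = 583)
W = 129991 (W = 6 - (914645 - 1044630) = 6 - 1*(-129985) = 6 + 129985 = 129991)
y(b, n) = 122/13 + b (y(b, n) = 8 + (b + 9/(13/2)) = 8 + (b + 9*(2/13)) = 8 + (b + 18/13) = 8 + (18/13 + b) = 122/13 + b)
W - y(257, S) = 129991 - (122/13 + 257) = 129991 - 1*3463/13 = 129991 - 3463/13 = 1686420/13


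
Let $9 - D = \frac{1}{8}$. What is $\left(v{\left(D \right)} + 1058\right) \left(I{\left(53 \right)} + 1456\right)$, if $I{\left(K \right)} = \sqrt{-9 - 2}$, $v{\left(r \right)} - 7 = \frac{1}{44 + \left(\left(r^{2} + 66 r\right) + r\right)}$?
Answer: $\frac{10170661072}{6559} + \frac{48897409 i \sqrt{11}}{45913} \approx 1.5506 \cdot 10^{6} + 3532.2 i$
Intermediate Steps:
$D = \frac{71}{8}$ ($D = 9 - \frac{1}{8} = \frac{71}{8} \approx 8.875$)
$v{\left(r \right)} = 7 + \frac{1}{44 + r^{2} + 67 r}$ ($v{\left(r \right)} = 7 + \frac{1}{44 + \left(\left(r^{2} + 66 r\right) + r\right)} = 7 + \frac{1}{44 + \left(r^{2} + 67 r\right)} = 7 + \frac{1}{44 + r^{2} + 67 r}$)
$I{\left(K \right)} = i \sqrt{11}$ ($I{\left(K \right)} = \sqrt{-11} = i \sqrt{11}$)
$\left(v{\left(D \right)} + 1058\right) \left(I{\left(53 \right)} + 1456\right) = \left(\frac{309 + 7 \left(\frac{71}{8}\right)^{2} + 469 \cdot \frac{71}{8}}{44 + \left(\frac{71}{8}\right)^{2} + 67 \cdot \frac{71}{8}} + 1058\right) \left(i \sqrt{11} + 1456\right) = \left(\frac{309 + 7 \cdot \frac{5041}{64} + \frac{33299}{8}}{44 + \frac{5041}{64} + \frac{4757}{8}} + 1058\right) \left(1456 + i \sqrt{11}\right) = \left(\frac{309 + \frac{35287}{64} + \frac{33299}{8}}{\frac{45913}{64}} + 1058\right) \left(1456 + i \sqrt{11}\right) = \left(\frac{64}{45913} \cdot \frac{321455}{64} + 1058\right) \left(1456 + i \sqrt{11}\right) = \left(\frac{321455}{45913} + 1058\right) \left(1456 + i \sqrt{11}\right) = \frac{48897409 \left(1456 + i \sqrt{11}\right)}{45913} = \frac{10170661072}{6559} + \frac{48897409 i \sqrt{11}}{45913}$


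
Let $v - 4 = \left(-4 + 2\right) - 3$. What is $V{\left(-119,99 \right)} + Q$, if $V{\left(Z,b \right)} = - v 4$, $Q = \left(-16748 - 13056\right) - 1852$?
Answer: $-31652$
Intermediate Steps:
$Q = -31656$ ($Q = -29804 - 1852 = -31656$)
$v = -1$ ($v = 4 + \left(\left(-4 + 2\right) - 3\right) = 4 - 5 = -1$)
$V{\left(Z,b \right)} = 4$ ($V{\left(Z,b \right)} = \left(-1\right) \left(-1\right) 4 = 1 \cdot 4 = 4$)
$V{\left(-119,99 \right)} + Q = 4 - 31656 = -31652$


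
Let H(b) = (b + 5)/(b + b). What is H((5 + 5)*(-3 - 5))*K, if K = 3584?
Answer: 1680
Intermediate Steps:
H(b) = (5 + b)/(2*b) (H(b) = (5 + b)/((2*b)) = (5 + b)*(1/(2*b)) = (5 + b)/(2*b))
H((5 + 5)*(-3 - 5))*K = ((5 + (5 + 5)*(-3 - 5))/(2*(((5 + 5)*(-3 - 5)))))*3584 = ((5 + 10*(-8))/(2*((10*(-8)))))*3584 = ((1/2)*(5 - 80)/(-80))*3584 = ((1/2)*(-1/80)*(-75))*3584 = (15/32)*3584 = 1680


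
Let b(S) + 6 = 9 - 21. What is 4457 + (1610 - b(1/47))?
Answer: 6085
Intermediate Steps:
b(S) = -18 (b(S) = -6 + (9 - 21) = -6 - 12 = -18)
4457 + (1610 - b(1/47)) = 4457 + (1610 - 1*(-18)) = 4457 + (1610 + 18) = 4457 + 1628 = 6085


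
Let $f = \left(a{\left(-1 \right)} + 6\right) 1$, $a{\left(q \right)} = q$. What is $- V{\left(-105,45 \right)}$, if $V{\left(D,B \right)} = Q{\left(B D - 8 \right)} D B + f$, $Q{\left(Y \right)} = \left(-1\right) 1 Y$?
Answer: $22363420$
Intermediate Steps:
$Q{\left(Y \right)} = - Y$
$f = 5$ ($f = \left(-1 + 6\right) 1 = 5 \cdot 1 = 5$)
$V{\left(D,B \right)} = 5 + B D \left(8 - B D\right)$ ($V{\left(D,B \right)} = - (B D - 8) D B + 5 = - (-8 + B D) D B + 5 = \left(8 - B D\right) D B + 5 = D \left(8 - B D\right) B + 5 = B D \left(8 - B D\right) + 5 = 5 + B D \left(8 - B D\right)$)
$- V{\left(-105,45 \right)} = - (5 - 45 \left(-105\right) \left(-8 + 45 \left(-105\right)\right)) = - (5 - 45 \left(-105\right) \left(-8 - 4725\right)) = - (5 - 45 \left(-105\right) \left(-4733\right)) = - (5 - 22363425) = \left(-1\right) \left(-22363420\right) = 22363420$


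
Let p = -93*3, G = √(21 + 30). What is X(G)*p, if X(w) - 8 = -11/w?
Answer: -2232 + 1023*√51/17 ≈ -1802.3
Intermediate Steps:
G = √51 ≈ 7.1414
X(w) = 8 - 11/w
p = -279
X(G)*p = (8 - 11*√51/51)*(-279) = -2232 + 1023*√51/17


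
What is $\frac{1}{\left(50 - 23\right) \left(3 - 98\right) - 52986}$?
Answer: $- \frac{1}{55551} \approx -1.8001 \cdot 10^{-5}$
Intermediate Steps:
$\frac{1}{\left(50 - 23\right) \left(3 - 98\right) - 52986} = \frac{1}{\left(50 - 23\right) \left(-95\right) - 52986} = \frac{1}{27 \left(-95\right) - 52986} = \frac{1}{-2565 - 52986} = \frac{1}{-55551} = - \frac{1}{55551}$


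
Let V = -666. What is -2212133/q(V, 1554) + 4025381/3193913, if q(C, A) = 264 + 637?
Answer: -7061733478148/2877715613 ≈ -2453.9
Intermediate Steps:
q(C, A) = 901
-2212133/q(V, 1554) + 4025381/3193913 = -2212133/901 + 4025381/3193913 = -7061733478148/2877715613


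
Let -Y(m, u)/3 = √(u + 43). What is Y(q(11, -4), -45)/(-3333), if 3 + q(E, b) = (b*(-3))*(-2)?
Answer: I*√2/1111 ≈ 0.0012729*I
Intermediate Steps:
q(E, b) = -3 + 6*b (q(E, b) = -3 + (b*(-3))*(-2) = -3 - 3*b*(-2) = -3 + 6*b)
Y(m, u) = -3*√(43 + u) (Y(m, u) = -3*√(u + 43) = -3*√(43 + u))
Y(q(11, -4), -45)/(-3333) = -3*√(43 - 45)/(-3333) = -3*I*√2*(-1/3333) = I*√2/1111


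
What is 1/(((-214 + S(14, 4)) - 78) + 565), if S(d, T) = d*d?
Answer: 1/469 ≈ 0.0021322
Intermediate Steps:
S(d, T) = d²
1/(((-214 + S(14, 4)) - 78) + 565) = 1/(((-214 + 14²) - 78) + 565) = 1/(((-214 + 196) - 78) + 565) = 1/((-18 - 78) + 565) = 1/(-96 + 565) = 1/469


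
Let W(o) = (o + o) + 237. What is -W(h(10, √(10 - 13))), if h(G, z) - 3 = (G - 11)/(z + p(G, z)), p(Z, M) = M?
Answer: -243 - I*√3/3 ≈ -243.0 - 0.57735*I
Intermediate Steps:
h(G, z) = 3 + (-11 + G)/(2*z) (h(G, z) = 3 + (G - 11)/(z + z) = 3 + (-11 + G)/((2*z)) = 3 + (-11 + G)*(1/(2*z)) = 3 + (-11 + G)/(2*z))
W(o) = 237 + 2*o (W(o) = 2*o + 237 = 237 + 2*o)
-W(h(10, √(10 - 13))) = -(237 + 2*((-11 + 10 + 6*√(10 - 13))/(2*(√(10 - 13))))) = -(237 + 2*((-11 + 10 + 6*√(-3))/(2*(√(-3))))) = -(237 + 2*((-11 + 10 + 6*(I*√3))/(2*((I*√3))))) = -(237 + 2*((-I*√3/3)*(-11 + 10 + 6*I*√3)/2)) = -(237 + 2*((-I*√3/3)*(-1 + 6*I*√3)/2)) = -(237 + 2*(-I*√3*(-1 + 6*I*√3)/6)) = -(237 - I*√3*(-1 + 6*I*√3)/3) = -237 + I*√3*(-1 + 6*I*√3)/3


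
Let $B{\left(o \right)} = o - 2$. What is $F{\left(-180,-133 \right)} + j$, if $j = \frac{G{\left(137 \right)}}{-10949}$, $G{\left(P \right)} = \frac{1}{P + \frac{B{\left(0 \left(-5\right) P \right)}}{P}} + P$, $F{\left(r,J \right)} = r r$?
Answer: $\frac{6657545637984}{205479883} \approx 32400.0$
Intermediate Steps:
$B{\left(o \right)} = -2 + o$
$F{\left(r,J \right)} = r^{2}$
$G{\left(P \right)} = P + \frac{1}{P - \frac{2}{P}}$ ($G{\left(P \right)} = \frac{1}{P + \frac{-2 + 0 \left(-5\right) P}{P}} + P = \frac{1}{P + \frac{-2 + 0 P}{P}} + P = \frac{1}{P + \frac{-2 + 0}{P}} + P = \frac{1}{P - \frac{2}{P}} + P = P + \frac{1}{P - \frac{2}{P}}$)
$j = - \frac{2571216}{205479883}$ ($j = \frac{\frac{1}{-2 + 137^{2}} \left(137^{3} - 137\right)}{-10949} = \frac{2571353 - 137}{-2 + 18769} \left(- \frac{1}{10949}\right) = \frac{1}{18767} \cdot 2571216 \left(- \frac{1}{10949}\right) = \frac{2571216}{18767} \left(- \frac{1}{10949}\right) = - \frac{2571216}{205479883} \approx -0.012513$)
$F{\left(-180,-133 \right)} + j = \left(-180\right)^{2} - \frac{2571216}{205479883} = 32400 - \frac{2571216}{205479883} = \frac{6657545637984}{205479883}$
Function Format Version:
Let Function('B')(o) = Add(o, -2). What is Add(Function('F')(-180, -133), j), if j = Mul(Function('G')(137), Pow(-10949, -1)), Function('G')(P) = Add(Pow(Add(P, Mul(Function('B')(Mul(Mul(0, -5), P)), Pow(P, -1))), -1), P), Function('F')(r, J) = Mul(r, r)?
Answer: Rational(6657545637984, 205479883) ≈ 32400.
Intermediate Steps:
Function('B')(o) = Add(-2, o)
Function('F')(r, J) = Pow(r, 2)
Function('G')(P) = Add(P, Pow(Add(P, Mul(-2, Pow(P, -1))), -1)) (Function('G')(P) = Add(Pow(Add(P, Mul(Add(-2, Mul(Mul(0, -5), P)), Pow(P, -1))), -1), P) = Add(Pow(Add(P, Mul(Add(-2, Mul(0, P)), Pow(P, -1))), -1), P) = Add(Pow(Add(P, Mul(Add(-2, 0), Pow(P, -1))), -1), P) = Add(Pow(Add(P, Mul(-2, Pow(P, -1))), -1), P) = Add(P, Pow(Add(P, Mul(-2, Pow(P, -1))), -1)))
j = Rational(-2571216, 205479883) (j = Mul(Mul(Pow(Add(-2, Pow(137, 2)), -1), Add(Pow(137, 3), Mul(-1, 137))), Pow(-10949, -1)) = Mul(Mul(Pow(Add(-2, 18769), -1), Add(2571353, -137)), Rational(-1, 10949)) = Mul(Mul(Pow(18767, -1), 2571216), Rational(-1, 10949)) = Mul(Mul(Rational(1, 18767), 2571216), Rational(-1, 10949)) = Mul(Rational(2571216, 18767), Rational(-1, 10949)) = Rational(-2571216, 205479883) ≈ -0.012513)
Add(Function('F')(-180, -133), j) = Add(Pow(-180, 2), Rational(-2571216, 205479883)) = Add(32400, Rational(-2571216, 205479883)) = Rational(6657545637984, 205479883)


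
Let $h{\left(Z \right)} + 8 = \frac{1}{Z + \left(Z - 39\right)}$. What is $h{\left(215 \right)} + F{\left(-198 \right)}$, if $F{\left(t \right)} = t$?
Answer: $- \frac{80545}{391} \approx -206.0$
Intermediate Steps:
$h{\left(Z \right)} = -8 + \frac{1}{-39 + 2 Z}$ ($h{\left(Z \right)} = -8 + \frac{1}{Z + \left(Z - 39\right)} = -8 + \frac{1}{Z + \left(-39 + Z\right)} = -8 + \frac{1}{-39 + 2 Z}$)
$h{\left(215 \right)} + F{\left(-198 \right)} = \frac{313 - 3440}{-39 + 2 \cdot 215} - 198 = \frac{313 - 3440}{-39 + 430} - 198 = \frac{1}{391} \left(-3127\right) - 198 = - \frac{3127}{391} - 198 = - \frac{80545}{391}$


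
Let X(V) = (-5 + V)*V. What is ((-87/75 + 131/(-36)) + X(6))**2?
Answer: 1168561/810000 ≈ 1.4427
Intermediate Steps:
X(V) = V*(-5 + V)
((-87/75 + 131/(-36)) + X(6))**2 = ((-87/75 + 131/(-36)) + 6*(-5 + 6))**2 = ((-87*1/75 + 131*(-1/36)) + 6*1)**2 = ((-29/25 - 131/36) + 6)**2 = (-4319/900 + 6)**2 = (1081/900)**2 = 1168561/810000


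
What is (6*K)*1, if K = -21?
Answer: -126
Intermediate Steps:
(6*K)*1 = (6*(-21))*1 = -126*1 = -126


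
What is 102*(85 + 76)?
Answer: 16422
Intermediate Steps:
102*(85 + 76) = 102*161 = 16422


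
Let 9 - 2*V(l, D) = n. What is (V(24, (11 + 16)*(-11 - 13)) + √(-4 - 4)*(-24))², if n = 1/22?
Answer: (197 - 2112*I*√2)²/1936 ≈ -4588.0 - 607.85*I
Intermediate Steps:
n = 1/22 ≈ 0.045455
V(l, D) = 197/44 (V(l, D) = 9/2 - ½*1/22 = 9/2 - 1/44 = 197/44)
(V(24, (11 + 16)*(-11 - 13)) + √(-4 - 4)*(-24))² = (197/44 + √(-4 - 4)*(-24))² = (197/44 + √(-8)*(-24))² = (197/44 + (2*I*√2)*(-24))² = (197/44 - 48*I*√2)²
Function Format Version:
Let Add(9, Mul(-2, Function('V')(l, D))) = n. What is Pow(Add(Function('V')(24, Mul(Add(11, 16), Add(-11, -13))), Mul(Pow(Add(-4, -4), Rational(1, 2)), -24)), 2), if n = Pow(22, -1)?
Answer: Mul(Rational(1, 1936), Pow(Add(197, Mul(-2112, I, Pow(2, Rational(1, 2)))), 2)) ≈ Add(-4588.0, Mul(-607.85, I))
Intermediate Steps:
n = Rational(1, 22) ≈ 0.045455
Function('V')(l, D) = Rational(197, 44) (Function('V')(l, D) = Add(Rational(9, 2), Mul(Rational(-1, 2), Rational(1, 22))) = Add(Rational(9, 2), Rational(-1, 44)) = Rational(197, 44))
Pow(Add(Function('V')(24, Mul(Add(11, 16), Add(-11, -13))), Mul(Pow(Add(-4, -4), Rational(1, 2)), -24)), 2) = Pow(Add(Rational(197, 44), Mul(Pow(Add(-4, -4), Rational(1, 2)), -24)), 2) = Pow(Add(Rational(197, 44), Mul(Pow(-8, Rational(1, 2)), -24)), 2) = Pow(Add(Rational(197, 44), Mul(Mul(2, I, Pow(2, Rational(1, 2))), -24)), 2) = Pow(Add(Rational(197, 44), Mul(-48, I, Pow(2, Rational(1, 2)))), 2)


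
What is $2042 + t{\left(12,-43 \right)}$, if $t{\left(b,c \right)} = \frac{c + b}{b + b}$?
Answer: $\frac{48977}{24} \approx 2040.7$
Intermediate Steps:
$t{\left(b,c \right)} = \frac{b + c}{2 b}$
$2042 + t{\left(12,-43 \right)} = 2042 + \frac{12 - 43}{2 \cdot 12} = 2042 + \frac{1}{2} \cdot \frac{1}{12} \left(-31\right) = 2042 - \frac{31}{24} = \frac{48977}{24}$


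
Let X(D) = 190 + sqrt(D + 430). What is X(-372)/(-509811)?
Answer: -190/509811 - sqrt(58)/509811 ≈ -0.00038763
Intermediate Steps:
X(D) = 190 + sqrt(430 + D)
X(-372)/(-509811) = (190 + sqrt(430 - 372))/(-509811) = (190 + sqrt(58))*(-1/509811) = -190/509811 - sqrt(58)/509811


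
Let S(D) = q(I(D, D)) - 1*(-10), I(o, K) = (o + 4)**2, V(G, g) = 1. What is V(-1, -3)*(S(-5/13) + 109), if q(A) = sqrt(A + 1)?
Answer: 119 + sqrt(2378)/13 ≈ 122.75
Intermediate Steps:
I(o, K) = (4 + o)**2
q(A) = sqrt(1 + A)
S(D) = 10 + sqrt(1 + (4 + D)**2) (S(D) = sqrt(1 + (4 + D)**2) - 1*(-10) = sqrt(1 + (4 + D)**2) + 10 = 10 + sqrt(1 + (4 + D)**2))
V(-1, -3)*(S(-5/13) + 109) = 1*((10 + sqrt(1 + (4 - 5/13)**2)) + 109) = 1*((10 + sqrt(1 + (47/13)**2)) + 109) = 1*((10 + sqrt(1 + 2209/169)) + 109) = 1*((10 + sqrt(2378/169)) + 109) = 1*((10 + sqrt(2378)/13) + 109) = 1*(119 + sqrt(2378)/13) = 119 + sqrt(2378)/13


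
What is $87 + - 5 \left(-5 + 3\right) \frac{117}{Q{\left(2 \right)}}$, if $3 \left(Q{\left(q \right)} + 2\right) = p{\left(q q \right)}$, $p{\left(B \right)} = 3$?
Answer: $-1083$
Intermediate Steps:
$Q{\left(q \right)} = -1$ ($Q{\left(q \right)} = -2 + \frac{1}{3} \cdot 3 = -2 + 1 = -1$)
$87 + - 5 \left(-5 + 3\right) \frac{117}{Q{\left(2 \right)}} = 87 + - 5 \left(-5 + 3\right) \frac{117}{-1} = 87 + \left(-5\right) \left(-2\right) 117 \left(-1\right) = 87 + 10 \left(-117\right) = 87 - 1170 = -1083$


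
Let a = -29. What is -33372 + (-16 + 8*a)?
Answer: -33620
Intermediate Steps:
-33372 + (-16 + 8*a) = -33372 + (-16 + 8*(-29)) = -33372 + (-16 - 232) = -33372 - 248 = -33620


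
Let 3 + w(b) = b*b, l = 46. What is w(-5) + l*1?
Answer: 68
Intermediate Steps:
w(b) = -3 + b² (w(b) = -3 + b*b = -3 + b²)
w(-5) + l*1 = (-3 + (-5)²) + 46*1 = (-3 + 25) + 46 = 22 + 46 = 68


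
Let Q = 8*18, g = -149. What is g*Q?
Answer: -21456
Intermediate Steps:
Q = 144
g*Q = -149*144 = -21456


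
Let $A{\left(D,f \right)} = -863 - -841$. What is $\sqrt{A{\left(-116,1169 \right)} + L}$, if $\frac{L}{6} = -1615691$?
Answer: $2 i \sqrt{2423542} \approx 3113.5 i$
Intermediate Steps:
$L = -9694146$ ($L = 6 \left(-1615691\right) = -9694146$)
$A{\left(D,f \right)} = -22$ ($A{\left(D,f \right)} = -863 + 841 = -22$)
$\sqrt{A{\left(-116,1169 \right)} + L} = \sqrt{-22 - 9694146} = \sqrt{-9694168} = 2 i \sqrt{2423542}$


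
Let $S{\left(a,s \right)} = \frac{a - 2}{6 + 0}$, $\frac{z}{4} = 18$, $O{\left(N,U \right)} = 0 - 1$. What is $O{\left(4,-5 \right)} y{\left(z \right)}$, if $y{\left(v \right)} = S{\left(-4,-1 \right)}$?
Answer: $1$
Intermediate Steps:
$O{\left(N,U \right)} = -1$
$z = 72$ ($z = 4 \cdot 18 = 72$)
$S{\left(a,s \right)} = - \frac{1}{3} + \frac{a}{6}$ ($S{\left(a,s \right)} = \frac{-2 + a}{6} = \left(-2 + a\right) \frac{1}{6} = - \frac{1}{3} + \frac{a}{6}$)
$y{\left(v \right)} = -1$ ($y{\left(v \right)} = - \frac{1}{3} + \frac{1}{6} \left(-4\right) = - \frac{1}{3} - \frac{2}{3} = -1$)
$O{\left(4,-5 \right)} y{\left(z \right)} = \left(-1\right) \left(-1\right) = 1$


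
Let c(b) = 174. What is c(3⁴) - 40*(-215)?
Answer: 8774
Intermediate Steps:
c(3⁴) - 40*(-215) = 174 - 40*(-215) = 174 - 1*(-8600) = 174 + 8600 = 8774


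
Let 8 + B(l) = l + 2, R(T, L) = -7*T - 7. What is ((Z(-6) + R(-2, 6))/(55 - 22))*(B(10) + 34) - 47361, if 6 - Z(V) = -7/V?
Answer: -4687390/99 ≈ -47347.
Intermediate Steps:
Z(V) = 6 + 7/V (Z(V) = 6 - (-7)/V = 6 + 7/V)
R(T, L) = -7 - 7*T
B(l) = -6 + l (B(l) = -8 + (l + 2) = -8 + (2 + l) = -6 + l)
((Z(-6) + R(-2, 6))/(55 - 22))*(B(10) + 34) - 47361 = (((6 + 7/(-6)) + (-7 - 7*(-2)))/(55 - 22))*((-6 + 10) + 34) - 47361 = (((6 + 7*(-1/6)) + (-7 + 14))/33)*(4 + 34) - 47361 = (((6 - 7/6) + 7)*(1/33))*38 - 47361 = ((29/6 + 7)*(1/33))*38 - 47361 = ((71/6)*(1/33))*38 - 47361 = (71/198)*38 - 47361 = 1349/99 - 47361 = -4687390/99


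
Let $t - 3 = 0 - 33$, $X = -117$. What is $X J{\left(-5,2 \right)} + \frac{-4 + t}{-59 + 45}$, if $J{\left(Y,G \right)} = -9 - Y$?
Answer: $\frac{3293}{7} \approx 470.43$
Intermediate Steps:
$t = -30$ ($t = 3 + \left(0 - 33\right) = 3 - 33 = -30$)
$X J{\left(-5,2 \right)} + \frac{-4 + t}{-59 + 45} = - 117 \left(-9 - -5\right) + \frac{-4 - 30}{-59 + 45} = - 117 \left(-9 + 5\right) - \frac{34}{-14} = \left(-117\right) \left(-4\right) - - \frac{17}{7} = 468 + \frac{17}{7} = \frac{3293}{7}$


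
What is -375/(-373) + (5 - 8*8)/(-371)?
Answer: 161132/138383 ≈ 1.1644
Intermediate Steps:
-375/(-373) + (5 - 8*8)/(-371) = -375*(-1/373) + (5 - 64)*(-1/371) = 375/373 - 59*(-1/371) = 375/373 + 59/371 = 161132/138383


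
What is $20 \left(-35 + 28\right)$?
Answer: $-140$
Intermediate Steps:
$20 \left(-35 + 28\right) = 20 \left(-7\right) = -140$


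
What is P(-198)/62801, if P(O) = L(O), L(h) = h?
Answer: -198/62801 ≈ -0.0031528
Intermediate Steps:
P(O) = O
P(-198)/62801 = -198/62801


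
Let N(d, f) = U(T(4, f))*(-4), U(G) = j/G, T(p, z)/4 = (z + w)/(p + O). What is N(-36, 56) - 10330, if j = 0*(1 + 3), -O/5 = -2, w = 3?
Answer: -10330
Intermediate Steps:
O = 10 (O = -5*(-2) = 10)
j = 0 (j = 0*4 = 0)
T(p, z) = 4*(3 + z)/(10 + p) (T(p, z) = 4*((z + 3)/(p + 10)) = 4*((3 + z)/(10 + p)) = 4*(3 + z)/(10 + p))
U(G) = 0 (U(G) = 0/G = 0)
N(d, f) = 0 (N(d, f) = 0*(-4) = 0)
N(-36, 56) - 10330 = 0 - 10330 = -10330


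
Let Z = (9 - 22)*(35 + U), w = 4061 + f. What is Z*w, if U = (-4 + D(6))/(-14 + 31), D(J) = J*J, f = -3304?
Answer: -6170307/17 ≈ -3.6296e+5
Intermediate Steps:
D(J) = J²
U = 32/17 (U = (-4 + 6²)/(-14 + 31) = (-4 + 36)/17 = 32*(1/17) = 32/17 ≈ 1.8824)
w = 757 (w = 4061 - 3304 = 757)
Z = -8151/17 (Z = (9 - 22)*(35 + 32/17) = -13*627/17 = -8151/17 ≈ -479.47)
Z*w = -8151/17*757 = -6170307/17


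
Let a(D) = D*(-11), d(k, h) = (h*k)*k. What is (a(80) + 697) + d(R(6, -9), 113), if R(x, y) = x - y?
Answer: 25242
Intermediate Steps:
d(k, h) = h*k²
a(D) = -11*D
(a(80) + 697) + d(R(6, -9), 113) = (-11*80 + 697) + 113*(6 - 1*(-9))² = (-880 + 697) + 113*(6 + 9)² = -183 + 113*15² = -183 + 113*225 = -183 + 25425 = 25242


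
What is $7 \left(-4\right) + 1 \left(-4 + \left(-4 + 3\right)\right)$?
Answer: $-33$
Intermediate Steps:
$7 \left(-4\right) + 1 \left(-4 + \left(-4 + 3\right)\right) = -28 + 1 \left(-4 - 1\right) = -28 + 1 \left(-5\right) = -28 - 5 = -33$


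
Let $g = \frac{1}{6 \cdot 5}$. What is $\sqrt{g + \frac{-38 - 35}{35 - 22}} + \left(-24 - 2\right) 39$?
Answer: $-1014 + \frac{i \sqrt{849030}}{390} \approx -1014.0 + 2.3626 i$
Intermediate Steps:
$g = \frac{1}{30} \approx 0.033333$
$\sqrt{g + \frac{-38 - 35}{35 - 22}} + \left(-24 - 2\right) 39 = \sqrt{\frac{1}{30} + \frac{-38 - 35}{35 - 22}} + \left(-24 - 2\right) 39 = \sqrt{\frac{1}{30} - \frac{73}{13}} + \left(-24 - 2\right) 39 = \sqrt{\frac{1}{30} - \frac{73}{13}} - 1014 = \sqrt{- \frac{2177}{390}} - 1014 = \frac{i \sqrt{849030}}{390} - 1014 = -1014 + \frac{i \sqrt{849030}}{390}$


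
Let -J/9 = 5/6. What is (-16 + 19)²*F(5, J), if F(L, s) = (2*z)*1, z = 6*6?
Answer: 648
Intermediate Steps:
z = 36
J = -15/2 (J = -45/6 = -9*⅚ = -15/2 ≈ -7.5000)
F(L, s) = 72 (F(L, s) = (2*36)*1 = 72*1 = 72)
(-16 + 19)²*F(5, J) = (-16 + 19)²*72 = 3²*72 = 9*72 = 648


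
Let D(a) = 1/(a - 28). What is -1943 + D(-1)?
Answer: -56348/29 ≈ -1943.0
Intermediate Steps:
D(a) = 1/(-28 + a)
-1943 + D(-1) = -1943 + 1/(-28 - 1) = -1943 + 1/(-29) = -1943 - 1/29 = -56348/29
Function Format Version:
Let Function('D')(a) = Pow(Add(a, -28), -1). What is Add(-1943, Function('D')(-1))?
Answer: Rational(-56348, 29) ≈ -1943.0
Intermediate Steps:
Function('D')(a) = Pow(Add(-28, a), -1)
Add(-1943, Function('D')(-1)) = Add(-1943, Pow(Add(-28, -1), -1)) = Add(-1943, Pow(-29, -1)) = Add(-1943, Rational(-1, 29)) = Rational(-56348, 29)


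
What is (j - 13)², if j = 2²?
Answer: 81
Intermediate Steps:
j = 4
(j - 13)² = (4 - 13)² = (-9)² = 81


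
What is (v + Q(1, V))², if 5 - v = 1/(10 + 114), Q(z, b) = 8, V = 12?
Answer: 2595321/15376 ≈ 168.79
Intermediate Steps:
v = 619/124 (v = 5 - 1/(10 + 114) = 5 - 1/124 = 619/124 ≈ 4.9919)
(v + Q(1, V))² = (619/124 + 8)² = (1611/124)² = 2595321/15376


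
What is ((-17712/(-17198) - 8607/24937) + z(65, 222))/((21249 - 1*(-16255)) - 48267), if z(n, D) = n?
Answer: -14084992574/2307945209669 ≈ -0.0061028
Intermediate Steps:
((-17712/(-17198) - 8607/24937) + z(65, 222))/((21249 - 1*(-16255)) - 48267) = ((-17712/(-17198) - 8607/24937) + 65)/((21249 - 1*(-16255)) - 48267) = ((-17712*(-1/17198) - 8607*1/24937) + 65)/((21249 + 16255) - 48267) = ((8856/8599 - 8607/24937) + 65)/(37504 - 48267) = (146830479/214433263 + 65)/(-10763) = (14084992574/214433263)*(-1/10763) = -14084992574/2307945209669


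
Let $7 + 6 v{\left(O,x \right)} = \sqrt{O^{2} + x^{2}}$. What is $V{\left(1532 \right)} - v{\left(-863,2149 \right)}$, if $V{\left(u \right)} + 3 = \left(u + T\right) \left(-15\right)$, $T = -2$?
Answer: $- \frac{137711}{6} - \frac{\sqrt{5362970}}{6} \approx -23338.0$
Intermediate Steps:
$V{\left(u \right)} = 27 - 15 u$ ($V{\left(u \right)} = -3 + \left(u - 2\right) \left(-15\right) = -3 + \left(-2 + u\right) \left(-15\right) = -3 - \left(-30 + 15 u\right) = 27 - 15 u$)
$v{\left(O,x \right)} = - \frac{7}{6} + \frac{\sqrt{O^{2} + x^{2}}}{6}$
$V{\left(1532 \right)} - v{\left(-863,2149 \right)} = \left(27 - 22980\right) - \left(- \frac{7}{6} + \frac{\sqrt{\left(-863\right)^{2} + 2149^{2}}}{6}\right) = \left(27 - 22980\right) - \left(- \frac{7}{6} + \frac{\sqrt{744769 + 4618201}}{6}\right) = -22953 - \left(- \frac{7}{6} + \frac{\sqrt{5362970}}{6}\right) = -22953 + \left(\frac{7}{6} - \frac{\sqrt{5362970}}{6}\right) = - \frac{137711}{6} - \frac{\sqrt{5362970}}{6}$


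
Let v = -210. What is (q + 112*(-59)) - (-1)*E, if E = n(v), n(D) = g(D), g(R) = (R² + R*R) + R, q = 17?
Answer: 81399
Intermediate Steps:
g(R) = R + 2*R² (g(R) = (R² + R²) + R = 2*R² + R = R + 2*R²)
n(D) = D*(1 + 2*D)
E = 87990 (E = -210*(1 + 2*(-210)) = -210*(1 - 420) = -210*(-419) = 87990)
(q + 112*(-59)) - (-1)*E = (17 + 112*(-59)) - (-1)*87990 = (17 - 6608) - 1*(-87990) = -6591 + 87990 = 81399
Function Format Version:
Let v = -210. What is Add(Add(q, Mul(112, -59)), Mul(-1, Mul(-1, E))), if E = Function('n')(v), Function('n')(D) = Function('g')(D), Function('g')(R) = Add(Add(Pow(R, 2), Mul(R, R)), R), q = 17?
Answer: 81399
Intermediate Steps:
Function('g')(R) = Add(R, Mul(2, Pow(R, 2))) (Function('g')(R) = Add(Add(Pow(R, 2), Pow(R, 2)), R) = Add(Mul(2, Pow(R, 2)), R) = Add(R, Mul(2, Pow(R, 2))))
Function('n')(D) = Mul(D, Add(1, Mul(2, D)))
E = 87990 (E = Mul(-210, Add(1, Mul(2, -210))) = Mul(-210, Add(1, -420)) = Mul(-210, -419) = 87990)
Add(Add(q, Mul(112, -59)), Mul(-1, Mul(-1, E))) = Add(Add(17, Mul(112, -59)), Mul(-1, Mul(-1, 87990))) = Add(Add(17, -6608), Mul(-1, -87990)) = Add(-6591, 87990) = 81399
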